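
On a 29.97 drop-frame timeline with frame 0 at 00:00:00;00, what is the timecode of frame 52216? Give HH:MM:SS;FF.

Each 10-minute DF block holds 10 × 60 × 30 − 9 × 2 = 17982 frames. 52216 ÷ 17982 → 2 full blocks, remainder 16252.
Within the partial block the first minute is 1800 frames and each further minute 1798, so 9 further minute boundaries passed. Total skipped labels = 18 × 2 + 2 × 9 = 54.
Non-drop label index = 52216 + 54 = 52270; at 30 labels/s that is 00:29:02:10, i.e. DF 00:29:02;10.

00:29:02;10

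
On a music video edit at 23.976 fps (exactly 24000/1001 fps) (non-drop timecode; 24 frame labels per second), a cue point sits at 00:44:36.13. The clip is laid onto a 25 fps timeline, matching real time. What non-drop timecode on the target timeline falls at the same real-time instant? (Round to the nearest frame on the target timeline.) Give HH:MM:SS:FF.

00:44:39:05

Source frame index: (0×3600 + 44×60 + 36) × 24 + 13 = 64237.
Real time: 64237 / (24000/1001) = 64301237/24000 s.
Target frame: (64301237/24000) × (25) = 64301237/960 ≈ 66980.455 → 66980.
At 25 labels/s: frame 66980 → 00:44:39:05.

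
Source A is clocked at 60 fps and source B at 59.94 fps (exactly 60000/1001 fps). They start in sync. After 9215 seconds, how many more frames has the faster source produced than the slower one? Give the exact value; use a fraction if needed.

552900/1001 frames

A emits 60 × 9215 = 552900 frames; B emits 60000/1001 × 9215 = 552900000/1001.
Difference = 552900/1001 frames (≈ 552.3477); B is behind A.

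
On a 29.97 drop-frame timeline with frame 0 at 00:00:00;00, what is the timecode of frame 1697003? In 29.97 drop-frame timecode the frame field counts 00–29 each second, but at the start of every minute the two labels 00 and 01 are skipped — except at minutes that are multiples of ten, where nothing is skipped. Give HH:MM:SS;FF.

Ten DF minutes hold 17982 frames, so frame 1697003 lies in block 94 (frames 1690308–1708289) with 6695 frames into that block.
The block's first minute is 1800 frames and the rest 1798 each; 6695 frames reaches minute 3, so 94 × 18 + 3 × 2 = 1698 labels have been skipped so far.
Adding those back, label number 1697003 + 1698 = 1698701 at 30 labels/s is 56623 s + 11 f = 15 h 43 min 43 s frame 11, i.e. 15:43:43;11.

15:43:43;11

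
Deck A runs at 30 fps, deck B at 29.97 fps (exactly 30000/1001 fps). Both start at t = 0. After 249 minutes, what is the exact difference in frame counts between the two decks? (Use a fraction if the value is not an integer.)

448200/1001 frames

249 min = 14940 s.
A emits 30 × 14940 = 448200 frames; B emits 30000/1001 × 14940 = 448200000/1001.
Difference = 448200/1001 frames (≈ 447.7522); B is behind A.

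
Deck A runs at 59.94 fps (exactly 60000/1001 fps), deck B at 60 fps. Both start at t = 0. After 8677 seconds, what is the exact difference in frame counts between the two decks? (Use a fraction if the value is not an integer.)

520620/1001 frames

A emits 60000/1001 × 8677 = 520620000/1001 frames; B emits 60 × 8677 = 520620.
Difference = 520620/1001 frames (≈ 520.0999); B is ahead of A.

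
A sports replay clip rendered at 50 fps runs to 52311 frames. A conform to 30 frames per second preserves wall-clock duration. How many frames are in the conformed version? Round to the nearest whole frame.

31387 frames

Frames at target rate = 52311 × (30) / (50) = 156933/5 ≈ 31386.600.
Nearest whole frame: 31387.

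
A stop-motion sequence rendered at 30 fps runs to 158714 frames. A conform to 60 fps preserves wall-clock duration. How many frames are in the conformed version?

317428 frames

Target frames = source frames × (target rate / source rate) = 158714 × (60)/(30) = 158714 × 2 = 317428.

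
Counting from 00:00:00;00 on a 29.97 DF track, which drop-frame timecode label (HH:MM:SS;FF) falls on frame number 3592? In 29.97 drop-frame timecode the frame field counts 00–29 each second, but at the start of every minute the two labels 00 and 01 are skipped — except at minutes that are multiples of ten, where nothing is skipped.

00:01:59;24

Each 10-minute DF block holds 10 × 60 × 30 − 9 × 2 = 17982 frames. 3592 ÷ 17982 → 0 full blocks, remainder 3592.
Within the partial block the first minute is 1800 frames and each further minute 1798, so 1 further minute boundary passed. Total skipped labels = 18 × 0 + 2 × 1 = 2.
Non-drop label index = 3592 + 2 = 3594; at 30 labels/s that is 00:01:59:24, i.e. DF 00:01:59;24.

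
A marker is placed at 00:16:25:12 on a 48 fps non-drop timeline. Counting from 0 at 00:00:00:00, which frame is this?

Total seconds to the label: (0 × 3600 + 16 × 60 + 25) = 985.
Frame index = 985 × 48 + 12 = 47292.

47292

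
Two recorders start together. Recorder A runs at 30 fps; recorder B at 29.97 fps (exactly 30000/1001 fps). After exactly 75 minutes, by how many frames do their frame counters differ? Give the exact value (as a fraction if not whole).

135000/1001 frames

75 min = 4500 s.
A emits 30 × 4500 = 135000 frames; B emits 30000/1001 × 4500 = 135000000/1001.
Difference = 135000/1001 frames (≈ 134.8651); B is behind A.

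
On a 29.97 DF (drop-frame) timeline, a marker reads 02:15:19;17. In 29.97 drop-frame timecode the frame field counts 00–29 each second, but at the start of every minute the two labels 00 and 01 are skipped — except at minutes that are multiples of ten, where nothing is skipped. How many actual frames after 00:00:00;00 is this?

243343

As if non-drop at 30 labels/s: (2 × 3600 + 15 × 60 + 19) × 30 + 17 = 243587.
Minute boundaries passed: 135; those not divisible by 10: 135 − 13 = 122; dropped labels = 2 × 122 = 244.
Actual frame index = 243587 − 244 = 243343.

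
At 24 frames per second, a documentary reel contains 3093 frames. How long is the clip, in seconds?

Running time = 3093 / (24) = 128.875 s.

128.875 seconds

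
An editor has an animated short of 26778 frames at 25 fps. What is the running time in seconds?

1071.12 seconds

Running time = 26778 / (25) = 1071.12 s.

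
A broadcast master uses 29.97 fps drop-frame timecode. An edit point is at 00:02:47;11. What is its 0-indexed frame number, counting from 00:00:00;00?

As if non-drop at 30 labels/s: (0 × 3600 + 2 × 60 + 47) × 30 + 11 = 5021.
Minute boundaries passed: 2; those not divisible by 10: 2 − 0 = 2; dropped labels = 2 × 2 = 4.
Actual frame index = 5021 − 4 = 5017.

5017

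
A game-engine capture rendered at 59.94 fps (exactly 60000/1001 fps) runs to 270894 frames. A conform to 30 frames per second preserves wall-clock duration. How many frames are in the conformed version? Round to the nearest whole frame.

135582 frames

Frames at target rate = 270894 × (30) / (60000/1001) = 135582447/1000 ≈ 135582.447.
Nearest whole frame: 135582.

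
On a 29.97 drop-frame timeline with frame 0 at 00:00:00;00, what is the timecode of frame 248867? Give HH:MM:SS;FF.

Each 10-minute DF block holds 10 × 60 × 30 − 9 × 2 = 17982 frames. 248867 ÷ 17982 → 13 full blocks, remainder 15101.
Within the partial block the first minute is 1800 frames and each further minute 1798, so 8 further minute boundaries passed. Total skipped labels = 18 × 13 + 2 × 8 = 250.
Non-drop label index = 248867 + 250 = 249117; at 30 labels/s that is 02:18:23:27, i.e. DF 02:18:23;27.

02:18:23;27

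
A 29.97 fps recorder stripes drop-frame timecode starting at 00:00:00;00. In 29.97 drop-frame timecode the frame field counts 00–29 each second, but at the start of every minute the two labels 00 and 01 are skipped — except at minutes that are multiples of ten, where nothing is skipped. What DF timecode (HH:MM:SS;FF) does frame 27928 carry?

Each 10-minute DF block holds 10 × 60 × 30 − 9 × 2 = 17982 frames. 27928 ÷ 17982 → 1 full block, remainder 9946.
Within the partial block the first minute is 1800 frames and each further minute 1798, so 5 further minute boundaries passed. Total skipped labels = 18 × 1 + 2 × 5 = 28.
Non-drop label index = 27928 + 28 = 27956; at 30 labels/s that is 00:15:31:26, i.e. DF 00:15:31;26.

00:15:31;26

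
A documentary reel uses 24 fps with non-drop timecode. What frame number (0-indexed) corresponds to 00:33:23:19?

frame 48091

Total seconds to the label: (0 × 3600 + 33 × 60 + 23) = 2003.
Frame index = 2003 × 24 + 19 = 48091.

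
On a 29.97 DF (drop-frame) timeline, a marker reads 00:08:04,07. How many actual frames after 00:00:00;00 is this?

14511

As if non-drop at 30 labels/s: (0 × 3600 + 8 × 60 + 4) × 30 + 7 = 14527.
Minute boundaries passed: 8; those not divisible by 10: 8 − 0 = 8; dropped labels = 2 × 8 = 16.
Actual frame index = 14527 − 16 = 14511.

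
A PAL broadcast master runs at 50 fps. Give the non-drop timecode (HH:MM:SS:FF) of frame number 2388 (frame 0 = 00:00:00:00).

00:00:47:38

2388 ÷ 50 = 47 full seconds, remainder 38 frames.
47 s = 0 h 0 min 47 s.
Timecode: 00:00:47:38.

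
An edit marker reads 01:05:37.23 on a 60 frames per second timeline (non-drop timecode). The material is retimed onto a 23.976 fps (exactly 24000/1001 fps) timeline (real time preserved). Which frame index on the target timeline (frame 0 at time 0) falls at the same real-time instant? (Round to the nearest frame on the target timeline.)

Source frame index: (1×3600 + 5×60 + 37) × 60 + 23 = 236243.
Real time: 236243 / (60) = 236243/60 s.
Target frame: (236243/60) × (24000/1001) = 13499600/143 ≈ 94402.797 → 94403.

frame 94403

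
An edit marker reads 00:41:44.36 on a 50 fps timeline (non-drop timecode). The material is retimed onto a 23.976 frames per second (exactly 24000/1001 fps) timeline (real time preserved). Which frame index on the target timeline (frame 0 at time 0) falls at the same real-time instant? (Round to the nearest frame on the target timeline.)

frame 60053

Source frame index: (0×3600 + 41×60 + 44) × 50 + 36 = 125236.
Real time: 125236 / (50) = 62618/25 s.
Target frame: (62618/25) × (24000/1001) = 60113280/1001 ≈ 60053.227 → 60053.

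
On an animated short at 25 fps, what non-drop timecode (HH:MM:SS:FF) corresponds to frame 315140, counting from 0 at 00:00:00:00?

03:30:05:15

315140 ÷ 25 = 12605 full seconds, remainder 15 frames.
12605 s = 3 h 30 min 5 s.
Timecode: 03:30:05:15.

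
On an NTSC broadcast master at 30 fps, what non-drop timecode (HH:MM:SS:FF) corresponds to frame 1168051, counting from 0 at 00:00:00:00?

10:48:55:01

1168051 ÷ 30 = 38935 full seconds, remainder 1 frame.
38935 s = 10 h 48 min 55 s.
Timecode: 10:48:55:01.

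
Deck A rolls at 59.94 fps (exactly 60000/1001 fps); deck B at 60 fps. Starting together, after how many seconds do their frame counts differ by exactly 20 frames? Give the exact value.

The gap grows by |60 − 60000/1001| = 60/1001 frames per second.
Time for a 20-frame gap: 20 ÷ (60/1001) = 1001/3 s.

1001/3 seconds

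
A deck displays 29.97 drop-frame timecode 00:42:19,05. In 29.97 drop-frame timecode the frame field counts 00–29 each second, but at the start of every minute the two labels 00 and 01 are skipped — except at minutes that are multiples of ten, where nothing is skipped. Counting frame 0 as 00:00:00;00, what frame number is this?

76099

Complete 10-minute blocks: 4, each 17982 frames → 71928.
Remaining 2 whole minutes in the current block: 1800 + 1 × 1798 = 3598 frames.
Within the current minute: 19 × 30 + 5 − 2 = 573 (labels ;00/;01 skipped at this minute). Total = 71928 + 3598 + 573 = 76099.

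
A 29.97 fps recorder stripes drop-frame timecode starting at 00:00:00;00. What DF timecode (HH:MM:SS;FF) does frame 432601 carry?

Each 10-minute DF block holds 10 × 60 × 30 − 9 × 2 = 17982 frames. 432601 ÷ 17982 → 24 full blocks, remainder 1033.
Within the partial block the first minute is 1800 frames and each further minute 1798, so 0 further minute boundaries passed. Total skipped labels = 18 × 24 + 2 × 0 = 432.
Non-drop label index = 432601 + 432 = 433033; at 30 labels/s that is 04:00:34:13, i.e. DF 04:00:34;13.

04:00:34;13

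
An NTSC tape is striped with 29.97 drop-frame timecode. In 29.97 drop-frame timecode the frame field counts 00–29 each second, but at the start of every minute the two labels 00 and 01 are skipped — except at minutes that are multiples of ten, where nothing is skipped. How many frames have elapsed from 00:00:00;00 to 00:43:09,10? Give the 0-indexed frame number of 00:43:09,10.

77602

As if non-drop at 30 labels/s: (0 × 3600 + 43 × 60 + 9) × 30 + 10 = 77680.
Minute boundaries passed: 43; those not divisible by 10: 43 − 4 = 39; dropped labels = 2 × 39 = 78.
Actual frame index = 77680 − 78 = 77602.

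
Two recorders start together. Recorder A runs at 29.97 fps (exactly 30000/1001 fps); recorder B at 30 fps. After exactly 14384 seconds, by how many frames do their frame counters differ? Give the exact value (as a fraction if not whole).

A emits 30000/1001 × 14384 = 431520000/1001 frames; B emits 30 × 14384 = 431520.
Difference = 431520/1001 frames (≈ 431.0889); B is ahead of A.

431520/1001 frames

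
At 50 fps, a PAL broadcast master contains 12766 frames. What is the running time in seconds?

Running time = 12766 / (50) = 255.32 s.

255.32 seconds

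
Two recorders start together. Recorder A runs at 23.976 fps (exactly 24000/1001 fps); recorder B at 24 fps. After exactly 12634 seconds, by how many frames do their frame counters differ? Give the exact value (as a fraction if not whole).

A emits 24000/1001 × 12634 = 303216000/1001 frames; B emits 24 × 12634 = 303216.
Difference = 303216/1001 frames (≈ 302.9131); B is ahead of A.

303216/1001 frames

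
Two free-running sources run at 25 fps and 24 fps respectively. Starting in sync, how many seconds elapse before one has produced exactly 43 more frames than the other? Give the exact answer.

The gap grows by |24 − 25| = 1 frame per second.
Time for a 43-frame gap: 43 ÷ (1) = 43 s.

43 seconds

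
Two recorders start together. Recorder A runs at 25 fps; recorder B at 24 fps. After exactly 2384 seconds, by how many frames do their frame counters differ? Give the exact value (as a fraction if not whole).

A emits 25 × 2384 = 59600 frames; B emits 24 × 2384 = 57216.
Difference = 2384 frames; B is behind A.

2384 frames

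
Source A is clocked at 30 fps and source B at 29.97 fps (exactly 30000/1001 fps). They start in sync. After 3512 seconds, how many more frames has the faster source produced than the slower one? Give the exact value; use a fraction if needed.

105360/1001 frames

A emits 30 × 3512 = 105360 frames; B emits 30000/1001 × 3512 = 105360000/1001.
Difference = 105360/1001 frames (≈ 105.2547); B is behind A.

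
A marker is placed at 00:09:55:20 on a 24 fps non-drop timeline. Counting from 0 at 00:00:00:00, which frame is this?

Total seconds to the label: (0 × 3600 + 9 × 60 + 55) = 595.
Frame index = 595 × 24 + 20 = 14300.

14300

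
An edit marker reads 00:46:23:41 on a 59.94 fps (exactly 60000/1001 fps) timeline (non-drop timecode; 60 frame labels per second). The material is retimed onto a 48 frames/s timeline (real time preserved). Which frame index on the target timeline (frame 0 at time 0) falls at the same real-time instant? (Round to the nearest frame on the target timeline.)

frame 133750

Source frame index: (0×3600 + 46×60 + 23) × 60 + 41 = 167021.
Real time: 167021 / (60000/1001) = 167188021/60000 s.
Target frame: (167188021/60000) × (48) = 167188021/1250 ≈ 133750.417 → 133750.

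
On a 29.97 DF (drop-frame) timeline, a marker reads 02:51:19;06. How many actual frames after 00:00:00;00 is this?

Complete 10-minute blocks: 17, each 17982 frames → 305694.
Remaining 1 whole minute in the current block: 1800 + 0 × 1798 = 1800 frames.
Within the current minute: 19 × 30 + 6 − 2 = 574 (labels ;00/;01 skipped at this minute). Total = 305694 + 1800 + 574 = 308068.

308068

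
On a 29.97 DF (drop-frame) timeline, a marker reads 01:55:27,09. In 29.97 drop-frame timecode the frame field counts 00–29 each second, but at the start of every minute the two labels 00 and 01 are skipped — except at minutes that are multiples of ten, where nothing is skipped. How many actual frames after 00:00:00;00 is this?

As if non-drop at 30 labels/s: (1 × 3600 + 55 × 60 + 27) × 30 + 9 = 207819.
Minute boundaries passed: 115; those not divisible by 10: 115 − 11 = 104; dropped labels = 2 × 104 = 208.
Actual frame index = 207819 − 208 = 207611.

207611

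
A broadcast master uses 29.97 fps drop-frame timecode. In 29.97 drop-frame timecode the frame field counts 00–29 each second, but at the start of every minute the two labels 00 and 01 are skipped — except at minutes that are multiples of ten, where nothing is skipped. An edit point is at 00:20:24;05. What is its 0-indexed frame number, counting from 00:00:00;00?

36689

Complete 10-minute blocks: 2, each 17982 frames → 35964.
Remaining 0 whole minutes in the current block: 0 frames.
Within the current minute: 24 × 30 + 5 = 725. Total = 35964 + 0 + 725 = 36689.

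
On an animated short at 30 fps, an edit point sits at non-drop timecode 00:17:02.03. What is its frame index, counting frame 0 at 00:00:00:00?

frame 30663

Total seconds to the label: (0 × 3600 + 17 × 60 + 2) = 1022.
Frame index = 1022 × 30 + 3 = 30663.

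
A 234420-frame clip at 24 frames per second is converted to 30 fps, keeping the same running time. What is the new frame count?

293025 frames

Target frames = source frames × (target rate / source rate) = 234420 × (30)/(24) = 234420 × 5/4 = 293025.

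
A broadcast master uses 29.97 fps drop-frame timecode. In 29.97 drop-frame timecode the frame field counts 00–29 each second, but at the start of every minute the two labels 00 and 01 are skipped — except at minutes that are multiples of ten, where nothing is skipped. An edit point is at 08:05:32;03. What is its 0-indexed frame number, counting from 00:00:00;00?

873089

Complete 10-minute blocks: 48, each 17982 frames → 863136.
Remaining 5 whole minutes in the current block: 1800 + 4 × 1798 = 8992 frames.
Within the current minute: 32 × 30 + 3 − 2 = 961 (labels ;00/;01 skipped at this minute). Total = 863136 + 8992 + 961 = 873089.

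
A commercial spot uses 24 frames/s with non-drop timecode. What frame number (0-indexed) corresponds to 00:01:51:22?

frame 2686

Total seconds to the label: (0 × 3600 + 1 × 60 + 51) = 111.
Frame index = 111 × 24 + 22 = 2686.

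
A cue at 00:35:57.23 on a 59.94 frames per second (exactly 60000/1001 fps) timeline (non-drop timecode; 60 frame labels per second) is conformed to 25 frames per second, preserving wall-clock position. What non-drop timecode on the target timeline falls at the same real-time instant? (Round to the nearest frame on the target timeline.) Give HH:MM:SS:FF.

00:35:59:14

Source frame index: (0×3600 + 35×60 + 57) × 60 + 23 = 129443.
Real time: 129443 / (60000/1001) = 129572443/60000 s.
Target frame: (129572443/60000) × (25) = 129572443/2400 ≈ 53988.518 → 53989.
At 25 labels/s: frame 53989 → 00:35:59:14.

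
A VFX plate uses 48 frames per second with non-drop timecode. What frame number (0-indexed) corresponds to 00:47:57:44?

138140

Total seconds to the label: (0 × 3600 + 47 × 60 + 57) = 2877.
Frame index = 2877 × 48 + 44 = 138140.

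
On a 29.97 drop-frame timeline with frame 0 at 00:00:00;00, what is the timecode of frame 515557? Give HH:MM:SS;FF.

Each 10-minute DF block holds 10 × 60 × 30 − 9 × 2 = 17982 frames. 515557 ÷ 17982 → 28 full blocks, remainder 12061.
Within the partial block the first minute is 1800 frames and each further minute 1798, so 6 further minute boundaries passed. Total skipped labels = 18 × 28 + 2 × 6 = 516.
Non-drop label index = 515557 + 516 = 516073; at 30 labels/s that is 04:46:42:13, i.e. DF 04:46:42;13.

04:46:42;13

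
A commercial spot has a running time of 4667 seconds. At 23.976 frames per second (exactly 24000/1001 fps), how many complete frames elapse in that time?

111896 frames

Frames = 4667 × 24000/1001 = 8616000/77 ≈ 111896.1039.
Complete frames: 111896.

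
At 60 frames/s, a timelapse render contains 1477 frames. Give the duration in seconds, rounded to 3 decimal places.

24.617 seconds

Running time = 1477 × 1/60 = 1477/60 s ≈ 24.617 s.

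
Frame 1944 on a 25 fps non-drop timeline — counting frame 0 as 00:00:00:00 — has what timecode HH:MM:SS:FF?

1944 ÷ 25 = 77 full seconds, remainder 19 frames.
77 s = 0 h 1 min 17 s.
Timecode: 00:01:17:19.

00:01:17:19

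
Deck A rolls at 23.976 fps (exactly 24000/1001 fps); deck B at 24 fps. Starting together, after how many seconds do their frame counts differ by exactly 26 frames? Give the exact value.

13013/12 seconds

The gap grows by |24 − 24000/1001| = 24/1001 frames per second.
Time for a 26-frame gap: 26 ÷ (24/1001) = 13013/12 s.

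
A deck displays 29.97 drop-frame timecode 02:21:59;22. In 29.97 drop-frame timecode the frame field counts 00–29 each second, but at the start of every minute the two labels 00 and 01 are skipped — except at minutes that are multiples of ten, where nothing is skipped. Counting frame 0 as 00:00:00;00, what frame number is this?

As if non-drop at 30 labels/s: (2 × 3600 + 21 × 60 + 59) × 30 + 22 = 255592.
Minute boundaries passed: 141; those not divisible by 10: 141 − 14 = 127; dropped labels = 2 × 127 = 254.
Actual frame index = 255592 − 254 = 255338.

255338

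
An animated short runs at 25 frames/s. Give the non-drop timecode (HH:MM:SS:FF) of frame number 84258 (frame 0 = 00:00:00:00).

00:56:10:08

84258 ÷ 25 = 3370 full seconds, remainder 8 frames.
3370 s = 0 h 56 min 10 s.
Timecode: 00:56:10:08.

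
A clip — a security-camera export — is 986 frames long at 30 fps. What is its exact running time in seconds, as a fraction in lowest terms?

493/15 seconds

Running time = 986 ÷ (30) = 986 × 1/30 = 493/15 s.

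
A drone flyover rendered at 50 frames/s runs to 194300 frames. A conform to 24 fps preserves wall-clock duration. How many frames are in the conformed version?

93264 frames

Target frames = source frames × (target rate / source rate) = 194300 × (24)/(50) = 194300 × 12/25 = 93264.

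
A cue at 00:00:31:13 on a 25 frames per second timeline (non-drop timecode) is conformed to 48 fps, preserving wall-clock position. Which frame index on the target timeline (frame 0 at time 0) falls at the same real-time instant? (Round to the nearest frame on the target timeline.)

Source frame index: (0×3600 + 0×60 + 31) × 25 + 13 = 788.
Real time: 788 / (25) = 788/25 s.
Target frame: (788/25) × (48) = 37824/25 ≈ 1512.960 → 1513.

frame 1513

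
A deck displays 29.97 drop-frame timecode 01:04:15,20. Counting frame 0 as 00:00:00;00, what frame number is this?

115554

Complete 10-minute blocks: 6, each 17982 frames → 107892.
Remaining 4 whole minutes in the current block: 1800 + 3 × 1798 = 7194 frames.
Within the current minute: 15 × 30 + 20 − 2 = 468 (labels ;00/;01 skipped at this minute). Total = 107892 + 7194 + 468 = 115554.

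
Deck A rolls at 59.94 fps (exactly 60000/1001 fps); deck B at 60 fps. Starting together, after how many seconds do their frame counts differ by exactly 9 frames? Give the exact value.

150.15 seconds

The gap grows by |60 − 60000/1001| = 60/1001 frames per second.
Time for a 9-frame gap: 9 ÷ (60/1001) = 150.15 s.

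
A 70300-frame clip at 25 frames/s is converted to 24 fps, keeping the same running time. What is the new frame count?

Target frames = source frames × (target rate / source rate) = 70300 × (24)/(25) = 70300 × 24/25 = 67488.

67488 frames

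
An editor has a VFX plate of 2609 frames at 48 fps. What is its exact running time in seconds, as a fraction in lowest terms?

Running time = 2609 ÷ (48) = 2609 × 1/48 = 2609/48 s.

2609/48 seconds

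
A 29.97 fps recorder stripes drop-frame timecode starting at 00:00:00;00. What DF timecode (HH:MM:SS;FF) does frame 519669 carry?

04:48:59;19

Each 10-minute DF block holds 10 × 60 × 30 − 9 × 2 = 17982 frames. 519669 ÷ 17982 → 28 full blocks, remainder 16173.
Within the partial block the first minute is 1800 frames and each further minute 1798, so 8 further minute boundaries passed. Total skipped labels = 18 × 28 + 2 × 8 = 520.
Non-drop label index = 519669 + 520 = 520189; at 30 labels/s that is 04:48:59:19, i.e. DF 04:48:59;19.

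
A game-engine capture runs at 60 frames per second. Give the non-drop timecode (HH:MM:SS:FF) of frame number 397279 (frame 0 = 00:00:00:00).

01:50:21:19

397279 ÷ 60 = 6621 full seconds, remainder 19 frames.
6621 s = 1 h 50 min 21 s.
Timecode: 01:50:21:19.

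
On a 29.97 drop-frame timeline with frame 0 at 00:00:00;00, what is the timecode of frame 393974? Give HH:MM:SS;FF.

03:39:05;20

Ten DF minutes hold 17982 frames, so frame 393974 lies in block 21 (frames 377622–395603) with 16352 frames into that block.
The block's first minute is 1800 frames and the rest 1798 each; 16352 frames reaches minute 9, so 21 × 18 + 9 × 2 = 396 labels have been skipped so far.
Adding those back, label number 393974 + 396 = 394370 at 30 labels/s is 13145 s + 20 f = 3 h 39 min 5 s frame 20, i.e. 03:39:05;20.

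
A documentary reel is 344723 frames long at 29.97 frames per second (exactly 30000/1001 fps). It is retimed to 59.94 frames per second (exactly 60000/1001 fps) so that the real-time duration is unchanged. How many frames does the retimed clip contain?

689446 frames

Frames at target rate = 344723 × (60000/1001) / (30000/1001) = 689446.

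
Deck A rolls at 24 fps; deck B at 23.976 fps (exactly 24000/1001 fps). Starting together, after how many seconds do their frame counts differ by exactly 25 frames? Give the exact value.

25025/24 seconds

The gap grows by |24000/1001 − 24| = 24/1001 frames per second.
Time for a 25-frame gap: 25 ÷ (24/1001) = 25025/24 s.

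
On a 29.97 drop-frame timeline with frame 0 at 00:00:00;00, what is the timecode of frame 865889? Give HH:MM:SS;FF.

Each 10-minute DF block holds 10 × 60 × 30 − 9 × 2 = 17982 frames. 865889 ÷ 17982 → 48 full blocks, remainder 2753.
Within the partial block the first minute is 1800 frames and each further minute 1798, so 1 further minute boundary passed. Total skipped labels = 18 × 48 + 2 × 1 = 866.
Non-drop label index = 865889 + 866 = 866755; at 30 labels/s that is 08:01:31:25, i.e. DF 08:01:31;25.

08:01:31;25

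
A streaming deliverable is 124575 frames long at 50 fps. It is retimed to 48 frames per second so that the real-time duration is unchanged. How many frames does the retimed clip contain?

119592 frames

Target frames = source frames × (target rate / source rate) = 124575 × (48)/(50) = 124575 × 24/25 = 119592.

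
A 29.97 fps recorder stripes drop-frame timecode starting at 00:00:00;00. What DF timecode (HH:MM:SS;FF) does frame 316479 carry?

02:55:59;25

Ten DF minutes hold 17982 frames, so frame 316479 lies in block 17 (frames 305694–323675) with 10785 frames into that block.
The block's first minute is 1800 frames and the rest 1798 each; 10785 frames reaches minute 5, so 17 × 18 + 5 × 2 = 316 labels have been skipped so far.
Adding those back, label number 316479 + 316 = 316795 at 30 labels/s is 10559 s + 25 f = 2 h 55 min 59 s frame 25, i.e. 02:55:59;25.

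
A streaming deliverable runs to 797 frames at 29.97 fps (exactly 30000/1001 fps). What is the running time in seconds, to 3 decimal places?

Running time = 797 × 1001/30000 = 797797/30000 s ≈ 26.593 s.

26.593 seconds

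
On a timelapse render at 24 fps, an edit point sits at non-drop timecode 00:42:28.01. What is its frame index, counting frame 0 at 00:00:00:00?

frame 61153

Total seconds to the label: (0 × 3600 + 42 × 60 + 28) = 2548.
Frame index = 2548 × 24 + 1 = 61153.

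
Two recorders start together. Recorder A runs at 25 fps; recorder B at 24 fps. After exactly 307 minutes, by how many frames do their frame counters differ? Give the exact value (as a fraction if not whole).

18420 frames

307 min = 18420 s.
A emits 25 × 18420 = 460500 frames; B emits 24 × 18420 = 442080.
Difference = 18420 frames; B is behind A.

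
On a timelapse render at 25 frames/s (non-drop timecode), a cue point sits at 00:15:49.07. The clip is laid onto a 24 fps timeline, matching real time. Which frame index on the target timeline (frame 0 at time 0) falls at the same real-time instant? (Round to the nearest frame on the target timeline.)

frame 22783

Source frame index: (0×3600 + 15×60 + 49) × 25 + 7 = 23732.
Real time: 23732 / (25) = 23732/25 s.
Target frame: (23732/25) × (24) = 569568/25 ≈ 22782.720 → 22783.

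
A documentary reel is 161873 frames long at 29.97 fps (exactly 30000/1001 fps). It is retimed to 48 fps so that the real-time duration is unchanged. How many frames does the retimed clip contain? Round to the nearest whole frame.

Frames at target rate = 161873 × (48) / (30000/1001) = 162034873/625 ≈ 259255.797.
Nearest whole frame: 259256.

259256 frames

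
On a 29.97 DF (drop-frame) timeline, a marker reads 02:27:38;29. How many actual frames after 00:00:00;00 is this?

265503

As if non-drop at 30 labels/s: (2 × 3600 + 27 × 60 + 38) × 30 + 29 = 265769.
Minute boundaries passed: 147; those not divisible by 10: 147 − 14 = 133; dropped labels = 2 × 133 = 266.
Actual frame index = 265769 − 266 = 265503.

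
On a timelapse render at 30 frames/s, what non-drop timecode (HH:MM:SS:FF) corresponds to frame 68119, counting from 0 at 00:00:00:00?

68119 ÷ 30 = 2270 full seconds, remainder 19 frames.
2270 s = 0 h 37 min 50 s.
Timecode: 00:37:50:19.

00:37:50:19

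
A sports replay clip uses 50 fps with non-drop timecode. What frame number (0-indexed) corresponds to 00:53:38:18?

160918

Total seconds to the label: (0 × 3600 + 53 × 60 + 38) = 3218.
Frame index = 3218 × 50 + 18 = 160918.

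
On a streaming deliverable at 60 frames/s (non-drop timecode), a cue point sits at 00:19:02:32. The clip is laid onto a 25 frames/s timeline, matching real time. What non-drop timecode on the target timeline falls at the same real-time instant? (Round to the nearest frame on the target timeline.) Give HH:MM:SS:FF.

00:19:02:13

Source frame index: (0×3600 + 19×60 + 2) × 60 + 32 = 68552.
Real time: 68552 / (60) = 17138/15 s.
Target frame: (17138/15) × (25) = 85690/3 ≈ 28563.333 → 28563.
At 25 labels/s: frame 28563 → 00:19:02:13.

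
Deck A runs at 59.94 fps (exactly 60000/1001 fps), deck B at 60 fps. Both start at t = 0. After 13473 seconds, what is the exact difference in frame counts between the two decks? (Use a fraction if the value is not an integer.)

A emits 60000/1001 × 13473 = 808380000/1001 frames; B emits 60 × 13473 = 808380.
Difference = 808380/1001 frames (≈ 807.5724); B is ahead of A.

808380/1001 frames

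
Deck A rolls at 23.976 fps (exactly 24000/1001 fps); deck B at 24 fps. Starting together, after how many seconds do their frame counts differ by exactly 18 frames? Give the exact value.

750.75 seconds

The gap grows by |24 − 24000/1001| = 24/1001 frames per second.
Time for a 18-frame gap: 18 ÷ (24/1001) = 750.75 s.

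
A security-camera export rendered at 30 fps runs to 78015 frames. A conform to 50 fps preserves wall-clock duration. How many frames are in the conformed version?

130025 frames

Target frames = source frames × (target rate / source rate) = 78015 × (50)/(30) = 78015 × 5/3 = 130025.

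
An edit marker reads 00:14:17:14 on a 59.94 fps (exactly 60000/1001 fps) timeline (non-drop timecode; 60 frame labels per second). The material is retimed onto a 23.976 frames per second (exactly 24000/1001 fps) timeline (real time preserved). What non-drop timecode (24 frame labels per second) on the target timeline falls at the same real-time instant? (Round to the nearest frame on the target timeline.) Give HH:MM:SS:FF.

Source frame index: (0×3600 + 14×60 + 17) × 60 + 14 = 51434.
Real time: 51434 / (60000/1001) = 25742717/30000 s.
Target frame: (25742717/30000) × (24000/1001) = 102868/5 ≈ 20573.600 → 20574.
At 24 labels/s: frame 20574 → 00:14:17:06.

00:14:17:06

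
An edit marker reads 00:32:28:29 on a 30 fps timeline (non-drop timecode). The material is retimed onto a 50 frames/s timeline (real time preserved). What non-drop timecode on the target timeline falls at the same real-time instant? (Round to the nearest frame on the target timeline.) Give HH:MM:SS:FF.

Source frame index: (0×3600 + 32×60 + 28) × 30 + 29 = 58469.
Real time: 58469 / (30) = 58469/30 s.
Target frame: (58469/30) × (50) = 292345/3 ≈ 97448.333 → 97448.
At 50 labels/s: frame 97448 → 00:32:28:48.

00:32:28:48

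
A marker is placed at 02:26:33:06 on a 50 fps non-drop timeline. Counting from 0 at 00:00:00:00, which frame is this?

439656

Total seconds to the label: (2 × 3600 + 26 × 60 + 33) = 8793.
Frame index = 8793 × 50 + 6 = 439656.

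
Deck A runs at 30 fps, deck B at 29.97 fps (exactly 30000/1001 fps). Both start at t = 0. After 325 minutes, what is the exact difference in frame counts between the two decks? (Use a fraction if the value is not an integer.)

325 min = 19500 s.
A emits 30 × 19500 = 585000 frames; B emits 30000/1001 × 19500 = 45000000/77.
Difference = 45000/77 frames (≈ 584.4156); B is behind A.

45000/77 frames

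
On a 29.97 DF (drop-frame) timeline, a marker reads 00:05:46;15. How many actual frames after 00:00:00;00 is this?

As if non-drop at 30 labels/s: (0 × 3600 + 5 × 60 + 46) × 30 + 15 = 10395.
Minute boundaries passed: 5; those not divisible by 10: 5 − 0 = 5; dropped labels = 2 × 5 = 10.
Actual frame index = 10395 − 10 = 10385.

10385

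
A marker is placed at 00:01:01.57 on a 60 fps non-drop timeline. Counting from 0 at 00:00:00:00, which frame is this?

Total seconds to the label: (0 × 3600 + 1 × 60 + 1) = 61.
Frame index = 61 × 60 + 57 = 3717.

frame 3717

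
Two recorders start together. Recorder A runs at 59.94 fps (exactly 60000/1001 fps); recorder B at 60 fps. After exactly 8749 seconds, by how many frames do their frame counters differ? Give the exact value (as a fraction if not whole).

A emits 60000/1001 × 8749 = 40380000/77 frames; B emits 60 × 8749 = 524940.
Difference = 40380/77 frames (≈ 524.4156); B is ahead of A.

40380/77 frames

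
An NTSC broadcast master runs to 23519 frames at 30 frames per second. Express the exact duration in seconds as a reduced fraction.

23519/30 seconds

Running time = 23519 ÷ (30) = 23519 × 1/30 = 23519/30 s.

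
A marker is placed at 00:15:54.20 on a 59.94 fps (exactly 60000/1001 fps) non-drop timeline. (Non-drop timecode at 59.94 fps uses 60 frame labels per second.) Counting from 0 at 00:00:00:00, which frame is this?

frame 57260

Total seconds to the label: (0 × 3600 + 15 × 60 + 54) = 954.
Frame index = 954 × 60 + 20 = 57260.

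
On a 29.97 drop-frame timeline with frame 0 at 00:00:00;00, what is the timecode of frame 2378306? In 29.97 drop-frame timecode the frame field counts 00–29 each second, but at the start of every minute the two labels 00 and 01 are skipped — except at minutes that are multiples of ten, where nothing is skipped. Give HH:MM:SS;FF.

Ten DF minutes hold 17982 frames, so frame 2378306 lies in block 132 (frames 2373624–2391605) with 4682 frames into that block.
The block's first minute is 1800 frames and the rest 1798 each; 4682 frames reaches minute 2, so 132 × 18 + 2 × 2 = 2380 labels have been skipped so far.
Adding those back, label number 2378306 + 2380 = 2380686 at 30 labels/s is 79356 s + 6 f = 22 h 2 min 36 s frame 6, i.e. 22:02:36;06.

22:02:36;06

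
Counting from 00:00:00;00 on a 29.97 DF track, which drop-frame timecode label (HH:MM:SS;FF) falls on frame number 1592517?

Ten DF minutes hold 17982 frames, so frame 1592517 lies in block 88 (frames 1582416–1600397) with 10101 frames into that block.
The block's first minute is 1800 frames and the rest 1798 each; 10101 frames reaches minute 5, so 88 × 18 + 5 × 2 = 1594 labels have been skipped so far.
Adding those back, label number 1592517 + 1594 = 1594111 at 30 labels/s is 53137 s + 1 f = 14 h 45 min 37 s frame 1, i.e. 14:45:37;01.

14:45:37;01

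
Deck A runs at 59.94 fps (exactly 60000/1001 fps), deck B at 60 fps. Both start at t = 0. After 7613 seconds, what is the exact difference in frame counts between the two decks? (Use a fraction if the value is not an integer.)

456780/1001 frames

A emits 60000/1001 × 7613 = 456780000/1001 frames; B emits 60 × 7613 = 456780.
Difference = 456780/1001 frames (≈ 456.3237); B is ahead of A.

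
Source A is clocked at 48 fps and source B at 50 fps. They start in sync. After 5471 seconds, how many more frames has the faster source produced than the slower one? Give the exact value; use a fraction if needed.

10942 frames

A emits 48 × 5471 = 262608 frames; B emits 50 × 5471 = 273550.
Difference = 10942 frames; B is ahead of A.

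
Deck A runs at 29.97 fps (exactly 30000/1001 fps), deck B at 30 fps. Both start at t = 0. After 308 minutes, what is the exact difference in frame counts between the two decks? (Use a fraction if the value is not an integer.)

7200/13 frames

308 min = 18480 s.
A emits 30000/1001 × 18480 = 7200000/13 frames; B emits 30 × 18480 = 554400.
Difference = 7200/13 frames (≈ 553.8462); B is ahead of A.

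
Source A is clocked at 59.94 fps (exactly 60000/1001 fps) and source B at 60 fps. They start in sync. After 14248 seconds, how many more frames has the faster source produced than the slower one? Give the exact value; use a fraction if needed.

65760/77 frames

A emits 60000/1001 × 14248 = 65760000/77 frames; B emits 60 × 14248 = 854880.
Difference = 65760/77 frames (≈ 854.0260); B is ahead of A.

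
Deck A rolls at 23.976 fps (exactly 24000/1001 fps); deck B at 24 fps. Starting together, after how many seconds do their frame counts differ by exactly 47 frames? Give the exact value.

The gap grows by |24 − 24000/1001| = 24/1001 frames per second.
Time for a 47-frame gap: 47 ÷ (24/1001) = 47047/24 s.

47047/24 seconds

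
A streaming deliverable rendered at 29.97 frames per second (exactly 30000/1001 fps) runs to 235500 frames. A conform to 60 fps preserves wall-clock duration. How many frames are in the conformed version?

471471 frames

Target frames = source frames × (target rate / source rate) = 235500 × (60)/(30000/1001) = 235500 × 1001/500 = 471471.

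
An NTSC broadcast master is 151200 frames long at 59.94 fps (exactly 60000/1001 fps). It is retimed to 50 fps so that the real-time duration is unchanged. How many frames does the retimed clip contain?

126126 frames

Target frames = source frames × (target rate / source rate) = 151200 × (50)/(60000/1001) = 151200 × 1001/1200 = 126126.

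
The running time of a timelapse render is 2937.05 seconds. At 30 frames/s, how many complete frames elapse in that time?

Frames = 2937.05 × 30 = 176223/2 ≈ 88111.5000.
Complete frames: 88111.

88111 frames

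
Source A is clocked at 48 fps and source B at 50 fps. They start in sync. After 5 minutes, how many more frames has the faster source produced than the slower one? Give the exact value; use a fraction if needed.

600 frames

5 min = 300 s.
A emits 48 × 300 = 14400 frames; B emits 50 × 300 = 15000.
Difference = 600 frames; B is ahead of A.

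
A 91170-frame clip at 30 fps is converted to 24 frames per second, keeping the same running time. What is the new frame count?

72936 frames

Target frames = source frames × (target rate / source rate) = 91170 × (24)/(30) = 91170 × 4/5 = 72936.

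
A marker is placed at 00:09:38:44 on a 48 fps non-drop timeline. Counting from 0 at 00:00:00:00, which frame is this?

Total seconds to the label: (0 × 3600 + 9 × 60 + 38) = 578.
Frame index = 578 × 48 + 44 = 27788.

27788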